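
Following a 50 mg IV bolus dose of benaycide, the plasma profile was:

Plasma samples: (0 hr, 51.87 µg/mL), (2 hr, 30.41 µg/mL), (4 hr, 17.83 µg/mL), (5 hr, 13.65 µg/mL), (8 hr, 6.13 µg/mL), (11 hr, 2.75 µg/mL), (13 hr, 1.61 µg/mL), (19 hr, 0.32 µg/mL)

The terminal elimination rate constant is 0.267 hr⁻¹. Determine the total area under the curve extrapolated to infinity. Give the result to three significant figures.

Trapezoidal AUC_0→19:
  [0→2]: (51.87+30.41)/2 × 2 = 82.28
  [2→4]: (30.41+17.83)/2 × 2 = 48.24
  [4→5]: (17.83+13.65)/2 × 1 = 15.74
  [5→8]: (13.65+6.13)/2 × 3 = 29.67
  [8→11]: (6.13+2.75)/2 × 3 = 13.32
  [11→13]: (2.75+1.61)/2 × 2 = 4.36
  [13→19]: (1.61+0.32)/2 × 6 = 5.79
  Sum = 199.4 µg/mL·hr
Extrapolated tail: C_last / k_e = 0.32 / 0.267 = 1.199
AUC_0→∞ = 199.4 + 1.199 = 200.599 µg/mL·hr

AUC = 201 µg/mL·hr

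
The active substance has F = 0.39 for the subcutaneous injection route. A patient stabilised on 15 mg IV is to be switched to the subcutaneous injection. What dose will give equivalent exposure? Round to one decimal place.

For equal systemic exposure: F × D_ev = D_iv
D_ev = D_iv / F = 15 / 0.39 = 38.4615 mg

D_subcutaneous = 38.5 mg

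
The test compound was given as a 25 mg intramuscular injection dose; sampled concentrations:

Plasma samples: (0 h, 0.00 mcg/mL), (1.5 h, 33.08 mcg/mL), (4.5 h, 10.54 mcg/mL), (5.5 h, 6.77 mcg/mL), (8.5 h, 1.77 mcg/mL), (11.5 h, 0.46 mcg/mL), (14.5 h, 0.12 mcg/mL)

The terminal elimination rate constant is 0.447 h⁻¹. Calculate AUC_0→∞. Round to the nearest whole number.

Trapezoidal AUC_0→14.5:
  [0→1.5]: (0.00+33.08)/2 × 1.5 = 24.81
  [1.5→4.5]: (33.08+10.54)/2 × 3 = 65.43
  [4.5→5.5]: (10.54+6.77)/2 × 1 = 8.655
  [5.5→8.5]: (6.77+1.77)/2 × 3 = 12.81
  [8.5→11.5]: (1.77+0.46)/2 × 3 = 3.345
  [11.5→14.5]: (0.46+0.12)/2 × 3 = 0.87
  Sum = 115.92 mcg/mL·h
Extrapolated tail: C_last / k_e = 0.12 / 0.447 = 0.268
AUC_0→∞ = 115.92 + 0.268 = 116.188 mcg/mL·h

AUC = 116 mcg/mL·h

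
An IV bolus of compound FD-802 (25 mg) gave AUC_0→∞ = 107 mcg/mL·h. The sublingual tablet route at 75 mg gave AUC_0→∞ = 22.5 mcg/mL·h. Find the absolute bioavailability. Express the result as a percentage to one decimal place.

F = (AUC_ev / D_ev) / (AUC_iv / D_iv)
  = (22.5/75) / (107/25)
  = 0.3 / 4.28 = 0.0701
  = 7.01%

F = 7.0%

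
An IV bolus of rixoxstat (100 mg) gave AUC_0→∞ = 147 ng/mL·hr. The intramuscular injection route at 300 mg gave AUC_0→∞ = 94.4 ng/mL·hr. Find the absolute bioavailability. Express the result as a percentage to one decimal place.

F = (AUC_ev / D_ev) / (AUC_iv / D_iv)
  = (94.4/300) / (147/100)
  = 0.314667 / 1.47 = 0.2141
  = 21.41%

F = 21.4%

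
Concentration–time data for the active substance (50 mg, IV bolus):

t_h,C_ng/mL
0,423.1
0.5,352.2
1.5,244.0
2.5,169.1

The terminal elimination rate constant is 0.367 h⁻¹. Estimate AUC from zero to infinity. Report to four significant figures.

Trapezoidal AUC_0→2.5:
  [0→0.5]: (423.1+352.2)/2 × 0.5 = 193.825
  [0.5→1.5]: (352.2+244.0)/2 × 1 = 298.1
  [1.5→2.5]: (244.0+169.1)/2 × 1 = 206.55
  Sum = 698.475 ng/mL·h
Extrapolated tail: C_last / k_e = 169.1 / 0.367 = 460.763
AUC_0→∞ = 698.475 + 460.763 = 1159.238 ng/mL·h

AUC = 1159 ng/mL·h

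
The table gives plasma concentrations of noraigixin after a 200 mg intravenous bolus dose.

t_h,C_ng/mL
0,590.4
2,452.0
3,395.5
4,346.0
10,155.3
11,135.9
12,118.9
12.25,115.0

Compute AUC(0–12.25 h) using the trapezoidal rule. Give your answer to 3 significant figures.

Trapezoidal AUC_0→12.25:
  [0→2]: (590.4+452.0)/2 × 2 = 1042.4
  [2→3]: (452.0+395.5)/2 × 1 = 423.75
  [3→4]: (395.5+346.0)/2 × 1 = 370.75
  [4→10]: (346.0+155.3)/2 × 6 = 1503.9
  [10→11]: (155.3+135.9)/2 × 1 = 145.6
  [11→12]: (135.9+118.9)/2 × 1 = 127.4
  [12→12.25]: (118.9+115.0)/2 × 0.25 = 29.2375
  Sum = 3643.0375 ng/mL·h

AUC = 3640 ng/mL·h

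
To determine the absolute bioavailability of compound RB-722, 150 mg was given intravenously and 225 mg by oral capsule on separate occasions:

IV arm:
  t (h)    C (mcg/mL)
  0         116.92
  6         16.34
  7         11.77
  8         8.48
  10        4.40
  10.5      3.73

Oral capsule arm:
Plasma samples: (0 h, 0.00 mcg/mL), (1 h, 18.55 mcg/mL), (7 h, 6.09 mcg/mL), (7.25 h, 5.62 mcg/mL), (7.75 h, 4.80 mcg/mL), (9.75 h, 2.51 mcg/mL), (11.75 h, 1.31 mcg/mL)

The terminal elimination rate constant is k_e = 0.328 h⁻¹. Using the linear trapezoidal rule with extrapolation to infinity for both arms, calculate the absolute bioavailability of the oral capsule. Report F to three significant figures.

F = 0.152

Trapezoidal AUC_0→10.5 (IV):
  [0→6]: (116.92+16.34)/2 × 6 = 399.78
  [6→7]: (16.34+11.77)/2 × 1 = 14.055
  [7→8]: (11.77+8.48)/2 × 1 = 10.125
  [8→10]: (8.48+4.40)/2 × 2 = 12.88
  [10→10.5]: (4.40+3.73)/2 × 0.5 = 2.0325
  Sum = 438.8725 mcg/mL·h
IV tail: 3.73/0.328 = 11.372; AUC_iv,0→∞ = 438.8725 + 11.372 = 450.2445 mcg/mL·h
Trapezoidal AUC_0→11.75 (oral capsule):
  [0→1]: (0.00+18.55)/2 × 1 = 9.275
  [1→7]: (18.55+6.09)/2 × 6 = 73.92
  [7→7.25]: (6.09+5.62)/2 × 0.25 = 1.46375
  [7.25→7.75]: (5.62+4.80)/2 × 0.5 = 2.605
  [7.75→9.75]: (4.80+2.51)/2 × 2 = 7.31
  [9.75→11.75]: (2.51+1.31)/2 × 2 = 3.82
  Sum = 98.39375 mcg/mL·h
oral capsule tail: 1.31/0.328 = 3.994; AUC_ev,0→∞ = 98.39375 + 3.994 = 102.38775 mcg/mL·h
F = (AUC_ev/D_ev)/(AUC_iv/D_iv) = (102.38775/225)/(450.2445/150) = 0.455057/3.00163 = 0.1516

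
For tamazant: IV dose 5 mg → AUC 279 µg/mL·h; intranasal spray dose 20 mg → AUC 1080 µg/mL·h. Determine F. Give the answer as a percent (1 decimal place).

F = 96.8%

F = (AUC_ev / D_ev) / (AUC_iv / D_iv)
  = (1080/20) / (279/5)
  = 54 / 55.8 = 0.9677
  = 96.77%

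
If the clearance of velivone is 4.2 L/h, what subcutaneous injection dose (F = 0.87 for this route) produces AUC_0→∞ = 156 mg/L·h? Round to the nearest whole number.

Dose = CL × AUC_0→∞ / F
     = 4.2 × 156 / 0.87 = 753.103 mg

Dose = 753 mg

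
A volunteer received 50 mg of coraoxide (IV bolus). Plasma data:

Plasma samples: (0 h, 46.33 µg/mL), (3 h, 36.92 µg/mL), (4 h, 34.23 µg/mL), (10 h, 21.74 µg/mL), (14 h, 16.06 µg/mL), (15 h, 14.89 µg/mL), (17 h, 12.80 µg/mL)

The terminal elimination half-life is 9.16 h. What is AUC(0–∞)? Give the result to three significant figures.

Trapezoidal AUC_0→17:
  [0→3]: (46.33+36.92)/2 × 3 = 124.875
  [3→4]: (36.92+34.23)/2 × 1 = 35.575
  [4→10]: (34.23+21.74)/2 × 6 = 167.91
  [10→14]: (21.74+16.06)/2 × 4 = 75.6
  [14→15]: (16.06+14.89)/2 × 1 = 15.475
  [15→17]: (14.89+12.80)/2 × 2 = 27.69
  Sum = 447.125 µg/mL·h
k_e = ln2 / t½ = 0.693147 / 9.16 = 0.0757 h^-1
Extrapolated tail: C_last / k_e = 12.80 / 0.0757 = 169.089
AUC_0→∞ = 447.125 + 169.089 = 616.214 µg/mL·h

AUC = 616 µg/mL·h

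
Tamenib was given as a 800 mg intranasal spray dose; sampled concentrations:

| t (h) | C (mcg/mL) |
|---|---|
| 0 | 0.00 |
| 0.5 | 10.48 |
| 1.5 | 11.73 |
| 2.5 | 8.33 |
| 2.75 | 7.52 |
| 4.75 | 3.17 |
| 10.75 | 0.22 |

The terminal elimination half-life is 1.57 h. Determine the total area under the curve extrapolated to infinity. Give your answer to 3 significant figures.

AUC = 47.1 mcg/mL·h

Trapezoidal AUC_0→10.75:
  [0→0.5]: (0.00+10.48)/2 × 0.5 = 2.62
  [0.5→1.5]: (10.48+11.73)/2 × 1 = 11.105
  [1.5→2.5]: (11.73+8.33)/2 × 1 = 10.03
  [2.5→2.75]: (8.33+7.52)/2 × 0.25 = 1.98125
  [2.75→4.75]: (7.52+3.17)/2 × 2 = 10.69
  [4.75→10.75]: (3.17+0.22)/2 × 6 = 10.17
  Sum = 46.59625 mcg/mL·h
k_e = ln2 / t½ = 0.693147 / 1.57 = 0.4415 h^-1
Extrapolated tail: C_last / k_e = 0.22 / 0.4415 = 0.498
AUC_0→∞ = 46.59625 + 0.498 = 47.09425 mcg/mL·h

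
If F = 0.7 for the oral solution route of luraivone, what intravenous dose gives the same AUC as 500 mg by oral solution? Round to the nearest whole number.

Systemic exposure from an extravascular dose = F × D_ev, so the equivalent IV dose is F × D_ev.
D_iv = F × D_ev = 0.7 × 500 = 350 mg

D_iv = 350 mg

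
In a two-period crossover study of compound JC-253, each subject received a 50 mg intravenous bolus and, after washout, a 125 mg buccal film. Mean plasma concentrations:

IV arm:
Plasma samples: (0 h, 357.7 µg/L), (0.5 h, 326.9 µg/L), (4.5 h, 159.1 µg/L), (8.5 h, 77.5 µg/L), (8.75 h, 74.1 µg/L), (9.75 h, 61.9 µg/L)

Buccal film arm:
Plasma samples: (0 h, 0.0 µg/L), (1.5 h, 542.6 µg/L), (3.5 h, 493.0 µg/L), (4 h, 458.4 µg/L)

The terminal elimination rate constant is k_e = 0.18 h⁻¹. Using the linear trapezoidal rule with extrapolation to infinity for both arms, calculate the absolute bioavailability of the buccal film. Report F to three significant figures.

F = 0.826

Trapezoidal AUC_0→9.75 (IV):
  [0→0.5]: (357.7+326.9)/2 × 0.5 = 171.15
  [0.5→4.5]: (326.9+159.1)/2 × 4 = 972.0
  [4.5→8.5]: (159.1+77.5)/2 × 4 = 473.2
  [8.5→8.75]: (77.5+74.1)/2 × 0.25 = 18.95
  [8.75→9.75]: (74.1+61.9)/2 × 1 = 68.0
  Sum = 1703.3 µg/L·h
IV tail: 61.9/0.18 = 343.889; AUC_iv,0→∞ = 1703.3 + 343.889 = 2047.189 µg/L·h
Trapezoidal AUC_0→4 (buccal film):
  [0→1.5]: (0.0+542.6)/2 × 1.5 = 406.95
  [1.5→3.5]: (542.6+493.0)/2 × 2 = 1035.6
  [3.5→4]: (493.0+458.4)/2 × 0.5 = 237.85
  Sum = 1680.4 µg/L·h
buccal film tail: 458.4/0.18 = 2546.667; AUC_ev,0→∞ = 1680.4 + 2546.667 = 4227.067 µg/L·h
F = (AUC_ev/D_ev)/(AUC_iv/D_iv) = (4227.067/125)/(2047.189/50) = 33.816536/40.94378 = 0.8259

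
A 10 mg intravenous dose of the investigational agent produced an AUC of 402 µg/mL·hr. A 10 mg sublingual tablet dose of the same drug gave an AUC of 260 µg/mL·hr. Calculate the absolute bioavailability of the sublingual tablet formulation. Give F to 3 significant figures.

F = 0.647

F = (AUC_ev / D_ev) / (AUC_iv / D_iv)
  = (260/10) / (402/10)
  = 26 / 40.2 = 0.6468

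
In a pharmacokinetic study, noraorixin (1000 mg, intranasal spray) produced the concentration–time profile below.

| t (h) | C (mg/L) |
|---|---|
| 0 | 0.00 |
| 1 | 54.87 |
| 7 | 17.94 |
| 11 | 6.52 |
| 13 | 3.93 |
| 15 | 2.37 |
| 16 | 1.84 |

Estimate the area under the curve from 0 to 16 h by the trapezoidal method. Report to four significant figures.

Trapezoidal AUC_0→16:
  [0→1]: (0.00+54.87)/2 × 1 = 27.435
  [1→7]: (54.87+17.94)/2 × 6 = 218.43
  [7→11]: (17.94+6.52)/2 × 4 = 48.92
  [11→13]: (6.52+3.93)/2 × 2 = 10.45
  [13→15]: (3.93+2.37)/2 × 2 = 6.3
  [15→16]: (2.37+1.84)/2 × 1 = 2.105
  Sum = 313.64 mg/L·h

AUC = 313.6 mg/L·h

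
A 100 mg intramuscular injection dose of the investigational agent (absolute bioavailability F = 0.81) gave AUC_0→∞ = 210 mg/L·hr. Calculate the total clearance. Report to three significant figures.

CL = F × Dose / AUC_0→∞
   = 0.81 × 100 / 210 = 0.385714 L/hr

CL = 0.386 L/hr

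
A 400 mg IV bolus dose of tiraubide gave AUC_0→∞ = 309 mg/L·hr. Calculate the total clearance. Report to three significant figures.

CL = 1.29 L/hr

CL = Dose_iv / AUC_0→∞
   = 400 / 309 = 1.2945 L/hr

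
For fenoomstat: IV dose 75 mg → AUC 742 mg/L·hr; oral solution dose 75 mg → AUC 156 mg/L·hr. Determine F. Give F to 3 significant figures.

F = 0.210

F = (AUC_ev / D_ev) / (AUC_iv / D_iv)
  = (156/75) / (742/75)
  = 2.08 / 9.89333 = 0.2102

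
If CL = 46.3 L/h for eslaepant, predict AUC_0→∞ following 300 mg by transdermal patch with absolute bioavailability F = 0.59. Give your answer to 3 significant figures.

AUC = 3.82 mg/L·h

AUC_0→∞ = F × Dose / CL
        = 0.59 × 300 / 46.3 = 3.82289 mg/L·h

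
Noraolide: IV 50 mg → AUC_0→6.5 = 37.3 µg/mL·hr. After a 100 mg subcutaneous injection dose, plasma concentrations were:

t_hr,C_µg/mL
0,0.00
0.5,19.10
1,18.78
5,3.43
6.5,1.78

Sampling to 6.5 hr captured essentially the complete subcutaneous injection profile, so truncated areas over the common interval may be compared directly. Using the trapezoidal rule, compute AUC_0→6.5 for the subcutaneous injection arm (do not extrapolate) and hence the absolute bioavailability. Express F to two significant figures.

F = 0.84

Trapezoidal AUC_0→6.5 (subcutaneous injection):
  [0→0.5]: (0.00+19.10)/2 × 0.5 = 4.775
  [0.5→1]: (19.10+18.78)/2 × 0.5 = 9.47
  [1→5]: (18.78+3.43)/2 × 4 = 44.42
  [5→6.5]: (3.43+1.78)/2 × 1.5 = 3.9075
  Sum = 62.5725 µg/mL·hr
F = (AUC_ev/D_ev)/(AUC_iv/D_iv) = (62.5725/100)/(37.3/50) = 0.625725/0.746 = 0.8388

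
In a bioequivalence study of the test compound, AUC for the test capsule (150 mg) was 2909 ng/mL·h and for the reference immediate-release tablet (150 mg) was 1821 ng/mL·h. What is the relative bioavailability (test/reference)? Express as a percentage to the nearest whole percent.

F_rel = 160%

F_rel = (AUC_test/D_test) / (AUC_ref/D_ref)
      = (2909/150) / (1821/150)
      = 19.3933 / 12.14 = 1.5975 = 159.75%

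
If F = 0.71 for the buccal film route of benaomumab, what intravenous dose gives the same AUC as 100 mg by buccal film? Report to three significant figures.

Systemic exposure from an extravascular dose = F × D_ev, so the equivalent IV dose is F × D_ev.
D_iv = F × D_ev = 0.71 × 100 = 71 mg

D_iv = 71.0 mg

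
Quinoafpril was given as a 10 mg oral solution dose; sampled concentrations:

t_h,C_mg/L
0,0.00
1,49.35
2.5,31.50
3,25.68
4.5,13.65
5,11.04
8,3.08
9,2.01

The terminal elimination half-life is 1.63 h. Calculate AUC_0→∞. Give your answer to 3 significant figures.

AUC = 164 mg/L·h

Trapezoidal AUC_0→9:
  [0→1]: (0.00+49.35)/2 × 1 = 24.675
  [1→2.5]: (49.35+31.50)/2 × 1.5 = 60.6375
  [2.5→3]: (31.50+25.68)/2 × 0.5 = 14.295
  [3→4.5]: (25.68+13.65)/2 × 1.5 = 29.4975
  [4.5→5]: (13.65+11.04)/2 × 0.5 = 6.1725
  [5→8]: (11.04+3.08)/2 × 3 = 21.18
  [8→9]: (3.08+2.01)/2 × 1 = 2.545
  Sum = 159.0025 mg/L·h
k_e = ln2 / t½ = 0.693147 / 1.63 = 0.4252 h^-1
Extrapolated tail: C_last / k_e = 2.01 / 0.4252 = 4.727
AUC_0→∞ = 159.0025 + 4.727 = 163.7295 mg/L·h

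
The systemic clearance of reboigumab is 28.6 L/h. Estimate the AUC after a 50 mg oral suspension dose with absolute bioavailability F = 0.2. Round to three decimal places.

AUC = 0.350 mg/L·h

AUC_0→∞ = F × Dose / CL
        = 0.2 × 50 / 28.6 = 0.34965 mg/L·h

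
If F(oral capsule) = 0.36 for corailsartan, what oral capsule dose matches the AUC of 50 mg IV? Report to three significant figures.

D_oral = 139 mg

For equal systemic exposure: F × D_ev = D_iv
D_ev = D_iv / F = 50 / 0.36 = 138.889 mg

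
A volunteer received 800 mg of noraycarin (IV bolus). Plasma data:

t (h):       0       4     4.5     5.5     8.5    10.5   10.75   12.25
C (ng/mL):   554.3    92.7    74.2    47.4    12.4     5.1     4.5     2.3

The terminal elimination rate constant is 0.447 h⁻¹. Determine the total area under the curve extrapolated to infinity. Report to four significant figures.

Trapezoidal AUC_0→12.25:
  [0→4]: (554.3+92.7)/2 × 4 = 1294.0
  [4→4.5]: (92.7+74.2)/2 × 0.5 = 41.725
  [4.5→5.5]: (74.2+47.4)/2 × 1 = 60.8
  [5.5→8.5]: (47.4+12.4)/2 × 3 = 89.7
  [8.5→10.5]: (12.4+5.1)/2 × 2 = 17.5
  [10.5→10.75]: (5.1+4.5)/2 × 0.25 = 1.2
  [10.75→12.25]: (4.5+2.3)/2 × 1.5 = 5.1
  Sum = 1510.025 ng/mL·h
Extrapolated tail: C_last / k_e = 2.3 / 0.447 = 5.145
AUC_0→∞ = 1510.025 + 5.145 = 1515.17 ng/mL·h

AUC = 1515 ng/mL·h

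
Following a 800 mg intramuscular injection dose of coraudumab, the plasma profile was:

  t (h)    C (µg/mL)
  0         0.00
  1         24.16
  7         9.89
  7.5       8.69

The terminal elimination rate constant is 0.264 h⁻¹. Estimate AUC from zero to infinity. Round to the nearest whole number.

AUC = 152 µg/mL·h

Trapezoidal AUC_0→7.5:
  [0→1]: (0.00+24.16)/2 × 1 = 12.08
  [1→7]: (24.16+9.89)/2 × 6 = 102.15
  [7→7.5]: (9.89+8.69)/2 × 0.5 = 4.645
  Sum = 118.875 µg/mL·h
Extrapolated tail: C_last / k_e = 8.69 / 0.264 = 32.917
AUC_0→∞ = 118.875 + 32.917 = 151.792 µg/mL·h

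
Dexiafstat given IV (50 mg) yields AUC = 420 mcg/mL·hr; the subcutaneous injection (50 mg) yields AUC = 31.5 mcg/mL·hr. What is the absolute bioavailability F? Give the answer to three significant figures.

F = (AUC_ev / D_ev) / (AUC_iv / D_iv)
  = (31.5/50) / (420/50)
  = 0.63 / 8.4 = 0.0750

F = 0.0750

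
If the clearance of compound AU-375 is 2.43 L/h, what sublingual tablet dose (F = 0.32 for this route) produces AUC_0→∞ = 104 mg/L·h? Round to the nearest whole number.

Dose = CL × AUC_0→∞ / F
     = 2.43 × 104 / 0.32 = 789.75 mg

Dose = 790 mg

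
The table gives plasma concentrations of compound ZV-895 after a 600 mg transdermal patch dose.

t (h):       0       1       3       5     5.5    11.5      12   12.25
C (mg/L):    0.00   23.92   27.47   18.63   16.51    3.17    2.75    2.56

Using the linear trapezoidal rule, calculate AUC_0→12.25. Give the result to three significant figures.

AUC = 179 mg/L·h

Trapezoidal AUC_0→12.25:
  [0→1]: (0.00+23.92)/2 × 1 = 11.96
  [1→3]: (23.92+27.47)/2 × 2 = 51.39
  [3→5]: (27.47+18.63)/2 × 2 = 46.1
  [5→5.5]: (18.63+16.51)/2 × 0.5 = 8.785
  [5.5→11.5]: (16.51+3.17)/2 × 6 = 59.04
  [11.5→12]: (3.17+2.75)/2 × 0.5 = 1.48
  [12→12.25]: (2.75+2.56)/2 × 0.25 = 0.66375
  Sum = 179.41875 mg/L·h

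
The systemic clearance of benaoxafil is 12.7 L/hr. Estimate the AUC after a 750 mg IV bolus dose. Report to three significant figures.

AUC_0→∞ = Dose_iv / CL
        = 750 / 12.7 = 59.0551 mg/L·hr

AUC = 59.1 mg/L·hr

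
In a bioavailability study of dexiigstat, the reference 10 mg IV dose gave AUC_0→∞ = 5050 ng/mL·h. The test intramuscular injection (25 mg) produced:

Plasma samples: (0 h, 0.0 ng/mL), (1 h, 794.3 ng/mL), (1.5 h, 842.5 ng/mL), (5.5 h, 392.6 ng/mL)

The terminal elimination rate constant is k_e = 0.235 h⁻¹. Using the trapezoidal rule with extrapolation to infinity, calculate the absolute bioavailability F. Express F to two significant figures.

Trapezoidal AUC_0→5.5 (intramuscular injection):
  [0→1]: (0.0+794.3)/2 × 1 = 397.15
  [1→1.5]: (794.3+842.5)/2 × 0.5 = 409.2
  [1.5→5.5]: (842.5+392.6)/2 × 4 = 2470.2
  Sum = 3276.55 ng/mL·h
Tail: C_last/k_e = 392.6/0.235 = 1670.638
AUC_0→∞ (intramuscular injection) = 3276.55 + 1670.638 = 4947.188 ng/mL·h
F = (AUC_ev/D_ev)/(AUC_iv/D_iv) = (4947.188/25)/(5050/10) = 197.88752/505 = 0.3919

F = 0.39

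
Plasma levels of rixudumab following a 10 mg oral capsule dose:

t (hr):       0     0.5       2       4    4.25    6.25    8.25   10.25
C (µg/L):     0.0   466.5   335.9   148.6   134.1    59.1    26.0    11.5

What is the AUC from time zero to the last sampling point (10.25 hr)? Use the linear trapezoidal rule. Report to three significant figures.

AUC = 1550 µg/L·hr

Trapezoidal AUC_0→10.25:
  [0→0.5]: (0.0+466.5)/2 × 0.5 = 116.625
  [0.5→2]: (466.5+335.9)/2 × 1.5 = 601.8
  [2→4]: (335.9+148.6)/2 × 2 = 484.5
  [4→4.25]: (148.6+134.1)/2 × 0.25 = 35.3375
  [4.25→6.25]: (134.1+59.1)/2 × 2 = 193.2
  [6.25→8.25]: (59.1+26.0)/2 × 2 = 85.1
  [8.25→10.25]: (26.0+11.5)/2 × 2 = 37.5
  Sum = 1554.0625 µg/L·hr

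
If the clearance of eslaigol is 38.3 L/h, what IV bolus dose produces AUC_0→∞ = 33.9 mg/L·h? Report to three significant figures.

Dose = 1300 mg

Dose_iv = CL × AUC_0→∞
     = 38.3 × 33.9 = 1298.37 mg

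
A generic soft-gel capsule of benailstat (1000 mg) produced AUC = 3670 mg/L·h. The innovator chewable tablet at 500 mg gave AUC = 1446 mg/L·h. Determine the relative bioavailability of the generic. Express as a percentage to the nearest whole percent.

F_rel = (AUC_test/D_test) / (AUC_ref/D_ref)
      = (3670/1000) / (1446/500)
      = 3.67 / 2.892 = 1.2690 = 126.90%

F_rel = 127%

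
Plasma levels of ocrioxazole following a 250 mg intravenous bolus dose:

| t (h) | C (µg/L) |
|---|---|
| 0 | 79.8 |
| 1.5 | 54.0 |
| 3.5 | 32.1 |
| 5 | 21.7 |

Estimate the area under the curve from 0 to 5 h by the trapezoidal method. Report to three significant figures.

Trapezoidal AUC_0→5:
  [0→1.5]: (79.8+54.0)/2 × 1.5 = 100.35
  [1.5→3.5]: (54.0+32.1)/2 × 2 = 86.1
  [3.5→5]: (32.1+21.7)/2 × 1.5 = 40.35
  Sum = 226.8 µg/L·h

AUC = 227 µg/L·h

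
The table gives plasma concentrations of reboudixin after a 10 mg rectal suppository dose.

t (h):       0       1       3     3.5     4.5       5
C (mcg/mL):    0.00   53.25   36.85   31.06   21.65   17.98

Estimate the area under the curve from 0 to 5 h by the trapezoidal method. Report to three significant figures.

Trapezoidal AUC_0→5:
  [0→1]: (0.00+53.25)/2 × 1 = 26.625
  [1→3]: (53.25+36.85)/2 × 2 = 90.1
  [3→3.5]: (36.85+31.06)/2 × 0.5 = 16.9775
  [3.5→4.5]: (31.06+21.65)/2 × 1 = 26.355
  [4.5→5]: (21.65+17.98)/2 × 0.5 = 9.9075
  Sum = 169.965 mcg/mL·h

AUC = 170 mcg/mL·h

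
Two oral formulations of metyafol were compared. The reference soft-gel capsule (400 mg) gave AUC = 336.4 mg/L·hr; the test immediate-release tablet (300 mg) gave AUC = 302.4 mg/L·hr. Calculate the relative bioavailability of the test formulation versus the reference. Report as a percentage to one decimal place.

F_rel = 119.9%

F_rel = (AUC_test/D_test) / (AUC_ref/D_ref)
      = (302.4/300) / (336.4/400)
      = 1.008 / 0.841 = 1.1986 = 119.86%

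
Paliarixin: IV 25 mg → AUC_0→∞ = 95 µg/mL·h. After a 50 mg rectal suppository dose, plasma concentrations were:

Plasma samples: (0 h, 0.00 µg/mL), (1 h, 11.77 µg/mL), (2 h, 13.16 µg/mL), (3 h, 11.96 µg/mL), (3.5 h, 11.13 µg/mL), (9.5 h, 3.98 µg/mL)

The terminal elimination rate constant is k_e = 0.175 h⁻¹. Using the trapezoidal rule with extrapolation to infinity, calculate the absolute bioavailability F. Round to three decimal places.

Trapezoidal AUC_0→9.5 (rectal suppository):
  [0→1]: (0.00+11.77)/2 × 1 = 5.885
  [1→2]: (11.77+13.16)/2 × 1 = 12.465
  [2→3]: (13.16+11.96)/2 × 1 = 12.56
  [3→3.5]: (11.96+11.13)/2 × 0.5 = 5.7725
  [3.5→9.5]: (11.13+3.98)/2 × 6 = 45.33
  Sum = 82.0125 µg/mL·h
Tail: C_last/k_e = 3.98/0.175 = 22.743
AUC_0→∞ (rectal suppository) = 82.0125 + 22.743 = 104.7555 µg/mL·h
F = (AUC_ev/D_ev)/(AUC_iv/D_iv) = (104.7555/50)/(95/25) = 2.09511/3.8 = 0.5513

F = 0.551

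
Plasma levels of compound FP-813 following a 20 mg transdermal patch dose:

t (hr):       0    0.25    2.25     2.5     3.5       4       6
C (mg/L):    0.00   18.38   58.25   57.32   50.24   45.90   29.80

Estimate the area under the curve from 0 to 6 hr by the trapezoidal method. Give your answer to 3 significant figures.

AUC = 247 mg/L·hr

Trapezoidal AUC_0→6:
  [0→0.25]: (0.00+18.38)/2 × 0.25 = 2.2975
  [0.25→2.25]: (18.38+58.25)/2 × 2 = 76.63
  [2.25→2.5]: (58.25+57.32)/2 × 0.25 = 14.44625
  [2.5→3.5]: (57.32+50.24)/2 × 1 = 53.78
  [3.5→4]: (50.24+45.90)/2 × 0.5 = 24.035
  [4→6]: (45.90+29.80)/2 × 2 = 75.7
  Sum = 246.88875 mg/L·hr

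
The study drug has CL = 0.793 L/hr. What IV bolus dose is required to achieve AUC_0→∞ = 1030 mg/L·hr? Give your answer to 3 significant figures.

Dose_iv = CL × AUC_0→∞
     = 0.793 × 1030 = 816.79 mg

Dose = 817 mg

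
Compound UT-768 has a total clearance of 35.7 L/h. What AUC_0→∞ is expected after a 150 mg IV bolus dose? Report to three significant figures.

AUC_0→∞ = Dose_iv / CL
        = 150 / 35.7 = 4.20168 mg/L·h

AUC = 4.20 mg/L·h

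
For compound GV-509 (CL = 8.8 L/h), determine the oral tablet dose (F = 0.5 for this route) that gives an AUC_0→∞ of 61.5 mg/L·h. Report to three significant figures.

Dose = CL × AUC_0→∞ / F
     = 8.8 × 61.5 / 0.5 = 1082.4 mg

Dose = 1080 mg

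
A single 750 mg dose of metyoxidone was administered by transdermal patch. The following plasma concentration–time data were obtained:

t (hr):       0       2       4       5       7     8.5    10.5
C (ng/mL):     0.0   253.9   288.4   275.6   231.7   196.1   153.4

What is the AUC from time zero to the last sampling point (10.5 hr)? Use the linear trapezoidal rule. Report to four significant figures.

Trapezoidal AUC_0→10.5:
  [0→2]: (0.0+253.9)/2 × 2 = 253.9
  [2→4]: (253.9+288.4)/2 × 2 = 542.3
  [4→5]: (288.4+275.6)/2 × 1 = 282.0
  [5→7]: (275.6+231.7)/2 × 2 = 507.3
  [7→8.5]: (231.7+196.1)/2 × 1.5 = 320.85
  [8.5→10.5]: (196.1+153.4)/2 × 2 = 349.5
  Sum = 2255.85 ng/mL·hr

AUC = 2256 ng/mL·hr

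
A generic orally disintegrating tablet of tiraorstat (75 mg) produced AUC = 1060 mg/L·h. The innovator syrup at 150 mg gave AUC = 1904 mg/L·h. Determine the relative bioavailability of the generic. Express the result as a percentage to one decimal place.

F_rel = 111.3%

F_rel = (AUC_test/D_test) / (AUC_ref/D_ref)
      = (1060/75) / (1904/150)
      = 14.1333 / 12.6933 = 1.1134 = 111.34%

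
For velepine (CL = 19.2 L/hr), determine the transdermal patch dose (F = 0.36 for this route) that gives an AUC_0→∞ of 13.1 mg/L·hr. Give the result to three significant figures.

Dose = CL × AUC_0→∞ / F
     = 19.2 × 13.1 / 0.36 = 698.667 mg

Dose = 699 mg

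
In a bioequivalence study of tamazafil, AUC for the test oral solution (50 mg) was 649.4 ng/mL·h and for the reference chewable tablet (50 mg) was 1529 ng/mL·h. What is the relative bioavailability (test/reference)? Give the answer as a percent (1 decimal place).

F_rel = (AUC_test/D_test) / (AUC_ref/D_ref)
      = (649.4/50) / (1529/50)
      = 12.988 / 30.58 = 0.4247 = 42.47%

F_rel = 42.5%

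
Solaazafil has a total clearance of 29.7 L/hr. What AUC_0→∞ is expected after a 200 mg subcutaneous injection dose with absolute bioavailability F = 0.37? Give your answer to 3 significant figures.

AUC = 2.49 mg/L·hr

AUC_0→∞ = F × Dose / CL
        = 0.37 × 200 / 29.7 = 2.49158 mg/L·hr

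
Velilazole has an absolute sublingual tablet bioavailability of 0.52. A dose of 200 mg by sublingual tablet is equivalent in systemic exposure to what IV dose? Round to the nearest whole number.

D_iv = 104 mg

Systemic exposure from an extravascular dose = F × D_ev, so the equivalent IV dose is F × D_ev.
D_iv = F × D_ev = 0.52 × 200 = 104 mg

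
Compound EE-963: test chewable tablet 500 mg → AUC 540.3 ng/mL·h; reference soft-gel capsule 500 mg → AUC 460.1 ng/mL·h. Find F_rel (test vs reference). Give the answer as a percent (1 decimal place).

F_rel = (AUC_test/D_test) / (AUC_ref/D_ref)
      = (540.3/500) / (460.1/500)
      = 1.0806 / 0.9202 = 1.1743 = 117.43%

F_rel = 117.4%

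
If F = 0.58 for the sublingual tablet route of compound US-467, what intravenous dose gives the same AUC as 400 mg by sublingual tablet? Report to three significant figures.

D_iv = 232 mg

Systemic exposure from an extravascular dose = F × D_ev, so the equivalent IV dose is F × D_ev.
D_iv = F × D_ev = 0.58 × 400 = 232 mg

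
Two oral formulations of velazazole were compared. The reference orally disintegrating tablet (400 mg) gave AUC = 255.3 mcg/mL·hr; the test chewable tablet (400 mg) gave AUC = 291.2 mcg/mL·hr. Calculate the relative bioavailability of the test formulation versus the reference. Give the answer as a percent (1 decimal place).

F_rel = (AUC_test/D_test) / (AUC_ref/D_ref)
      = (291.2/400) / (255.3/400)
      = 0.728 / 0.63825 = 1.1406 = 114.06%

F_rel = 114.1%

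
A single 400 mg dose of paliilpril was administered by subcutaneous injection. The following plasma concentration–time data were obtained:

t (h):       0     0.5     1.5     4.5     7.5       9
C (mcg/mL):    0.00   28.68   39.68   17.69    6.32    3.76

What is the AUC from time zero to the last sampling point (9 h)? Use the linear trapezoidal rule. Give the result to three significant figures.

Trapezoidal AUC_0→9:
  [0→0.5]: (0.00+28.68)/2 × 0.5 = 7.17
  [0.5→1.5]: (28.68+39.68)/2 × 1 = 34.18
  [1.5→4.5]: (39.68+17.69)/2 × 3 = 86.055
  [4.5→7.5]: (17.69+6.32)/2 × 3 = 36.015
  [7.5→9]: (6.32+3.76)/2 × 1.5 = 7.56
  Sum = 170.98 mcg/mL·h

AUC = 171 mcg/mL·h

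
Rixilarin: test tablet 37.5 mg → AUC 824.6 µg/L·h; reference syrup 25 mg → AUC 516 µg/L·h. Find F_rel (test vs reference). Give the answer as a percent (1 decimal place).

F_rel = (AUC_test/D_test) / (AUC_ref/D_ref)
      = (824.6/37.5) / (516/25)
      = 21.9893 / 20.64 = 1.0654 = 106.54%

F_rel = 106.5%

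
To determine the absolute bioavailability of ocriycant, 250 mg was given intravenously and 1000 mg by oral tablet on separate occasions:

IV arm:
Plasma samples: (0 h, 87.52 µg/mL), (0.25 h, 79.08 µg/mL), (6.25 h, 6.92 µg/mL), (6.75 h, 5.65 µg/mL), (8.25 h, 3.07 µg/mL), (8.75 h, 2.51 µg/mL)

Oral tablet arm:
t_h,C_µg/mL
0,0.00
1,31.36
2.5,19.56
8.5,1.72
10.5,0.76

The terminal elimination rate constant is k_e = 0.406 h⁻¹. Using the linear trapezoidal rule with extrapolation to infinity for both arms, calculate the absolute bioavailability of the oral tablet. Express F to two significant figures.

F = 0.10

Trapezoidal AUC_0→8.75 (IV):
  [0→0.25]: (87.52+79.08)/2 × 0.25 = 20.825
  [0.25→6.25]: (79.08+6.92)/2 × 6 = 258.0
  [6.25→6.75]: (6.92+5.65)/2 × 0.5 = 3.1425
  [6.75→8.25]: (5.65+3.07)/2 × 1.5 = 6.54
  [8.25→8.75]: (3.07+2.51)/2 × 0.5 = 1.395
  Sum = 289.9025 µg/mL·h
IV tail: 2.51/0.406 = 6.182; AUC_iv,0→∞ = 289.9025 + 6.182 = 296.0845 µg/mL·h
Trapezoidal AUC_0→10.5 (oral tablet):
  [0→1]: (0.00+31.36)/2 × 1 = 15.68
  [1→2.5]: (31.36+19.56)/2 × 1.5 = 38.19
  [2.5→8.5]: (19.56+1.72)/2 × 6 = 63.84
  [8.5→10.5]: (1.72+0.76)/2 × 2 = 2.48
  Sum = 120.19 µg/mL·h
oral tablet tail: 0.76/0.406 = 1.872; AUC_ev,0→∞ = 120.19 + 1.872 = 122.062 µg/mL·h
F = (AUC_ev/D_ev)/(AUC_iv/D_iv) = (122.062/1000)/(296.0845/250) = 0.122062/1.184338 = 0.1031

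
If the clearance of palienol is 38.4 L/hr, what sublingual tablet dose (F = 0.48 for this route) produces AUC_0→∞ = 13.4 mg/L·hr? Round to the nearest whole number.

Dose = 1072 mg

Dose = CL × AUC_0→∞ / F
     = 38.4 × 13.4 / 0.48 = 1072 mg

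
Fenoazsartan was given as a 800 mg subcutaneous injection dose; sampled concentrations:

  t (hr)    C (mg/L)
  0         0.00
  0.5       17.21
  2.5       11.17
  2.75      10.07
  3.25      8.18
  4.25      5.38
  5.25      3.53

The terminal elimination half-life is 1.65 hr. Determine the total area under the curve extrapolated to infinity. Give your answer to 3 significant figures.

AUC = 59.5 mg/L·hr

Trapezoidal AUC_0→5.25:
  [0→0.5]: (0.00+17.21)/2 × 0.5 = 4.3025
  [0.5→2.5]: (17.21+11.17)/2 × 2 = 28.38
  [2.5→2.75]: (11.17+10.07)/2 × 0.25 = 2.655
  [2.75→3.25]: (10.07+8.18)/2 × 0.5 = 4.5625
  [3.25→4.25]: (8.18+5.38)/2 × 1 = 6.78
  [4.25→5.25]: (5.38+3.53)/2 × 1 = 4.455
  Sum = 51.135 mg/L·hr
k_e = ln2 / t½ = 0.693147 / 1.65 = 0.4201 hr^-1
Extrapolated tail: C_last / k_e = 3.53 / 0.4201 = 8.403
AUC_0→∞ = 51.135 + 8.403 = 59.538 mg/L·hr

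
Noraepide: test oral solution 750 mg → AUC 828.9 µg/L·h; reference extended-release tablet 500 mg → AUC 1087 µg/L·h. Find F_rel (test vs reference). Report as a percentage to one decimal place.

F_rel = (AUC_test/D_test) / (AUC_ref/D_ref)
      = (828.9/750) / (1087/500)
      = 1.1052 / 2.174 = 0.5084 = 50.84%

F_rel = 50.8%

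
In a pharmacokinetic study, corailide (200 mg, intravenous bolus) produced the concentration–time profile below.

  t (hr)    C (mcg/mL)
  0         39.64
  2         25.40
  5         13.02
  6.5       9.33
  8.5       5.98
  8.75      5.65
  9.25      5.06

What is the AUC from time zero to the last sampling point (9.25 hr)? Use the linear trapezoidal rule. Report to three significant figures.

Trapezoidal AUC_0→9.25:
  [0→2]: (39.64+25.40)/2 × 2 = 65.04
  [2→5]: (25.40+13.02)/2 × 3 = 57.63
  [5→6.5]: (13.02+9.33)/2 × 1.5 = 16.7625
  [6.5→8.5]: (9.33+5.98)/2 × 2 = 15.31
  [8.5→8.75]: (5.98+5.65)/2 × 0.25 = 1.45375
  [8.75→9.25]: (5.65+5.06)/2 × 0.5 = 2.6775
  Sum = 158.87375 mcg/mL·hr

AUC = 159 mcg/mL·hr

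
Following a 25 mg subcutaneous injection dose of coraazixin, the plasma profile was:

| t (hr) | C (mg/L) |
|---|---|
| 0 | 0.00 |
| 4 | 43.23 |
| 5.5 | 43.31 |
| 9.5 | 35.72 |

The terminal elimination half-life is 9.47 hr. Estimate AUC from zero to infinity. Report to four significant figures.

AUC = 797.4 mg/L·hr

Trapezoidal AUC_0→9.5:
  [0→4]: (0.00+43.23)/2 × 4 = 86.46
  [4→5.5]: (43.23+43.31)/2 × 1.5 = 64.905
  [5.5→9.5]: (43.31+35.72)/2 × 4 = 158.06
  Sum = 309.425 mg/L·hr
k_e = ln2 / t½ = 0.693147 / 9.47 = 0.0732 hr^-1
Extrapolated tail: C_last / k_e = 35.72 / 0.0732 = 487.978
AUC_0→∞ = 309.425 + 487.978 = 797.403 mg/L·hr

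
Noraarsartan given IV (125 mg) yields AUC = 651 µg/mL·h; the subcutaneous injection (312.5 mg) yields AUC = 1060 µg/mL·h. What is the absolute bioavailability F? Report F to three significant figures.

F = 0.651

F = (AUC_ev / D_ev) / (AUC_iv / D_iv)
  = (1060/312.5) / (651/125)
  = 3.392 / 5.208 = 0.6513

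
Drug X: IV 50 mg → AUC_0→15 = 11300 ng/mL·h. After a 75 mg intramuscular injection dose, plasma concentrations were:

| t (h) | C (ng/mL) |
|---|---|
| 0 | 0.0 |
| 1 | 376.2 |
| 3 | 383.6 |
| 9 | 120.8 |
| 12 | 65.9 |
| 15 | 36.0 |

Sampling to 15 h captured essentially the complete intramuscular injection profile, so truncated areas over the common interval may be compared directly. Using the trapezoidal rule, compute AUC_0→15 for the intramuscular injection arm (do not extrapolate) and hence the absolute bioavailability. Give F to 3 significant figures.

Trapezoidal AUC_0→15 (intramuscular injection):
  [0→1]: (0.0+376.2)/2 × 1 = 188.1
  [1→3]: (376.2+383.6)/2 × 2 = 759.8
  [3→9]: (383.6+120.8)/2 × 6 = 1513.2
  [9→12]: (120.8+65.9)/2 × 3 = 280.05
  [12→15]: (65.9+36.0)/2 × 3 = 152.85
  Sum = 2894.0 ng/mL·h
F = (AUC_ev/D_ev)/(AUC_iv/D_iv) = (2894.0/75)/(11300/50) = 38.5867/226 = 0.1707

F = 0.171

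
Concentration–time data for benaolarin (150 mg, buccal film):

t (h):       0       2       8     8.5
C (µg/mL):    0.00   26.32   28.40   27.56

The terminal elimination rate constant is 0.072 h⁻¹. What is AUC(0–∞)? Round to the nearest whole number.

AUC = 587 µg/mL·h

Trapezoidal AUC_0→8.5:
  [0→2]: (0.00+26.32)/2 × 2 = 26.32
  [2→8]: (26.32+28.40)/2 × 6 = 164.16
  [8→8.5]: (28.40+27.56)/2 × 0.5 = 13.99
  Sum = 204.47 µg/mL·h
Extrapolated tail: C_last / k_e = 27.56 / 0.072 = 382.778
AUC_0→∞ = 204.47 + 382.778 = 587.248 µg/mL·h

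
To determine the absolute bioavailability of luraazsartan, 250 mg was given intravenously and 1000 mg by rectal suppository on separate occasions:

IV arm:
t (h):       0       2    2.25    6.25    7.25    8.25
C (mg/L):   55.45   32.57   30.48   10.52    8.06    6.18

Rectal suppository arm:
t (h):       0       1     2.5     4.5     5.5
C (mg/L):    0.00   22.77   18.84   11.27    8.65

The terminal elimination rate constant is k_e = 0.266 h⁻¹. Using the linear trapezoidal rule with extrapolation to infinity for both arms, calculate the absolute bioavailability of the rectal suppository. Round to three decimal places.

Trapezoidal AUC_0→8.25 (IV):
  [0→2]: (55.45+32.57)/2 × 2 = 88.02
  [2→2.25]: (32.57+30.48)/2 × 0.25 = 7.88125
  [2.25→6.25]: (30.48+10.52)/2 × 4 = 82.0
  [6.25→7.25]: (10.52+8.06)/2 × 1 = 9.29
  [7.25→8.25]: (8.06+6.18)/2 × 1 = 7.12
  Sum = 194.31125 mg/L·h
IV tail: 6.18/0.266 = 23.233; AUC_iv,0→∞ = 194.31125 + 23.233 = 217.54425 mg/L·h
Trapezoidal AUC_0→5.5 (rectal suppository):
  [0→1]: (0.00+22.77)/2 × 1 = 11.385
  [1→2.5]: (22.77+18.84)/2 × 1.5 = 31.2075
  [2.5→4.5]: (18.84+11.27)/2 × 2 = 30.11
  [4.5→5.5]: (11.27+8.65)/2 × 1 = 9.96
  Sum = 82.6625 mg/L·h
rectal suppository tail: 8.65/0.266 = 32.519; AUC_ev,0→∞ = 82.6625 + 32.519 = 115.1815 mg/L·h
F = (AUC_ev/D_ev)/(AUC_iv/D_iv) = (115.1815/1000)/(217.54425/250) = 0.1151815/0.870177 = 0.1324

F = 0.132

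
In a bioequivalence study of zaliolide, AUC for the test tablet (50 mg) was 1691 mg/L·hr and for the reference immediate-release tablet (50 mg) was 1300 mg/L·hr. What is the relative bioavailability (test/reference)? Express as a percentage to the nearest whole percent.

F_rel = (AUC_test/D_test) / (AUC_ref/D_ref)
      = (1691/50) / (1300/50)
      = 33.82 / 26 = 1.3008 = 130.08%

F_rel = 130%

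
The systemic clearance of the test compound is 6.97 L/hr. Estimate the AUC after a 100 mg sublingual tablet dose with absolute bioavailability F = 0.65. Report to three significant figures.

AUC_0→∞ = F × Dose / CL
        = 0.65 × 100 / 6.97 = 9.32568 mg/L·hr

AUC = 9.33 mg/L·hr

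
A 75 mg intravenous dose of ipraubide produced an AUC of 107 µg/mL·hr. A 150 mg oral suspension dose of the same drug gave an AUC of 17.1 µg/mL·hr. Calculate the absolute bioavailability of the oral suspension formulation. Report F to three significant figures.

F = 0.0799

F = (AUC_ev / D_ev) / (AUC_iv / D_iv)
  = (17.1/150) / (107/75)
  = 0.114 / 1.42667 = 0.0799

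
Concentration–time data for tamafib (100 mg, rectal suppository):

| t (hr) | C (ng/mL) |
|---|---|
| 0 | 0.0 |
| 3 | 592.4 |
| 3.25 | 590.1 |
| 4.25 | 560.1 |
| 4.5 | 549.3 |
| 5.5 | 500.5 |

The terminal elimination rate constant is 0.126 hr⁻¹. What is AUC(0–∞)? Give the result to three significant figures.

Trapezoidal AUC_0→5.5:
  [0→3]: (0.0+592.4)/2 × 3 = 888.6
  [3→3.25]: (592.4+590.1)/2 × 0.25 = 147.8125
  [3.25→4.25]: (590.1+560.1)/2 × 1 = 575.1
  [4.25→4.5]: (560.1+549.3)/2 × 0.25 = 138.675
  [4.5→5.5]: (549.3+500.5)/2 × 1 = 524.9
  Sum = 2275.0875 ng/mL·hr
Extrapolated tail: C_last / k_e = 500.5 / 0.126 = 3972.222
AUC_0→∞ = 2275.0875 + 3972.222 = 6247.3095 ng/mL·hr

AUC = 6250 ng/mL·hr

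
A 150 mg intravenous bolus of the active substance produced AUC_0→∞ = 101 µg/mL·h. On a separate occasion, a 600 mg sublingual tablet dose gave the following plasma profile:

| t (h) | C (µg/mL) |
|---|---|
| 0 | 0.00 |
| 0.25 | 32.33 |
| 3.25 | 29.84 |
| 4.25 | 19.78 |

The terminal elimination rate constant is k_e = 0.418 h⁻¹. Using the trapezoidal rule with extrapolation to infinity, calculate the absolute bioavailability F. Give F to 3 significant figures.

Trapezoidal AUC_0→4.25 (sublingual tablet):
  [0→0.25]: (0.00+32.33)/2 × 0.25 = 4.04125
  [0.25→3.25]: (32.33+29.84)/2 × 3 = 93.255
  [3.25→4.25]: (29.84+19.78)/2 × 1 = 24.81
  Sum = 122.10625 µg/mL·h
Tail: C_last/k_e = 19.78/0.418 = 47.321
AUC_0→∞ (sublingual tablet) = 122.10625 + 47.321 = 169.42725 µg/mL·h
F = (AUC_ev/D_ev)/(AUC_iv/D_iv) = (169.42725/600)/(101/150) = 0.28237875/0.673333 = 0.4194

F = 0.419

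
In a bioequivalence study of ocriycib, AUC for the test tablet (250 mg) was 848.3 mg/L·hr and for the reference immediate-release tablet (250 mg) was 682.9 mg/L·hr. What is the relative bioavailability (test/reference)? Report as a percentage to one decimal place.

F_rel = 124.2%

F_rel = (AUC_test/D_test) / (AUC_ref/D_ref)
      = (848.3/250) / (682.9/250)
      = 3.3932 / 2.7316 = 1.2422 = 124.22%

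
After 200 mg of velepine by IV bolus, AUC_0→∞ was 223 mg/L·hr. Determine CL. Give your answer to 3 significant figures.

CL = Dose_iv / AUC_0→∞
   = 200 / 223 = 0.896861 L/hr

CL = 0.897 L/hr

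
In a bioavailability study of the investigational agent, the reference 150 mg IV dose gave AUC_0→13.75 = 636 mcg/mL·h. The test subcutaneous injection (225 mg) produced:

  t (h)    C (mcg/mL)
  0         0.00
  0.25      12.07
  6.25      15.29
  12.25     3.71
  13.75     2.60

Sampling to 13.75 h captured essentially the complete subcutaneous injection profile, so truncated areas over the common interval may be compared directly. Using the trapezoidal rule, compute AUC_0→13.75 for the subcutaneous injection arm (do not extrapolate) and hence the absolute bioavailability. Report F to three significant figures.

F = 0.152

Trapezoidal AUC_0→13.75 (subcutaneous injection):
  [0→0.25]: (0.00+12.07)/2 × 0.25 = 1.50875
  [0.25→6.25]: (12.07+15.29)/2 × 6 = 82.08
  [6.25→12.25]: (15.29+3.71)/2 × 6 = 57.0
  [12.25→13.75]: (3.71+2.60)/2 × 1.5 = 4.7325
  Sum = 145.32125 mcg/mL·h
F = (AUC_ev/D_ev)/(AUC_iv/D_iv) = (145.32125/225)/(636/150) = 0.645872/4.24 = 0.1523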